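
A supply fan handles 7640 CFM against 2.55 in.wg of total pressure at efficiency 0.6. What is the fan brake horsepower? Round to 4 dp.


BHP = 7640 * 2.55 / (6356 * 0.6) = 5.1086 hp

5.1086 hp


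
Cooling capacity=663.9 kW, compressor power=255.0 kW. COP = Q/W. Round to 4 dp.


COP = 663.9 / 255.0 = 2.6035

2.6035


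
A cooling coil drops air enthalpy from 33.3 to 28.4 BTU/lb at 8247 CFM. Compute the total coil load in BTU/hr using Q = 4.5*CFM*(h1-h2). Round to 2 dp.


Q = 4.5 * 8247 * (33.3 - 28.4) = 181846.35 BTU/hr

181846.35 BTU/hr


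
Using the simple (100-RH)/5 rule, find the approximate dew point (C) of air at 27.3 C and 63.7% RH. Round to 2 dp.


Td = 27.3 - (100-63.7)/5 = 20.04 C

20.04 C


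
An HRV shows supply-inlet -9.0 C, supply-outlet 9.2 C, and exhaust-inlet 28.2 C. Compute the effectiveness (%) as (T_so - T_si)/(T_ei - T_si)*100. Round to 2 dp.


eff = (9.2-(-9.0))/(28.2-(-9.0))*100 = 48.92 %

48.92 %


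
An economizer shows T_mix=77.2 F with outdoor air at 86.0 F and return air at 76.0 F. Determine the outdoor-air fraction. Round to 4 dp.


frac = (77.2 - 76.0) / (86.0 - 76.0) = 0.1200

0.1200


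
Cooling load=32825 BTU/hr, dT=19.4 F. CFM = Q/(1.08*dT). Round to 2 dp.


CFM = 32825 / (1.08 * 19.4) = 1566.68

1566.68 CFM


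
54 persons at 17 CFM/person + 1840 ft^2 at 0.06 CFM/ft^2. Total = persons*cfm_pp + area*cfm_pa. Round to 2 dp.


Total = 54*17 + 1840*0.06 = 1028.40 CFM

1028.40 CFM


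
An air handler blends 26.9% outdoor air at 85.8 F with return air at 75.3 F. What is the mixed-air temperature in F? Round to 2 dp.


T_mix = 75.3 + (26.9/100)*(85.8-75.3) = 78.12 F

78.12 F


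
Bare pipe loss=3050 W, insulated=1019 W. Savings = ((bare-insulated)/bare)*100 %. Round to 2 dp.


Savings = ((3050-1019)/3050)*100 = 66.59 %

66.59 %


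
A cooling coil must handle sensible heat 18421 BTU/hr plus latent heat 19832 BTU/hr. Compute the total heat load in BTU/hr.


Qt = 18421 + 19832 = 38253 BTU/hr

38253 BTU/hr


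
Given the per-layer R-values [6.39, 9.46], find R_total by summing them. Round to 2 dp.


R_total = 6.39 + 9.46 = 15.85

15.85


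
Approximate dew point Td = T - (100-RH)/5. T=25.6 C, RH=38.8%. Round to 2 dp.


Td = 25.6 - (100-38.8)/5 = 13.36 C

13.36 C


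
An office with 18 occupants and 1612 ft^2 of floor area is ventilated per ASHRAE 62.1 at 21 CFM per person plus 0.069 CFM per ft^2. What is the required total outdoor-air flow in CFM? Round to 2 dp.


Total = 18*21 + 1612*0.069 = 489.23 CFM

489.23 CFM


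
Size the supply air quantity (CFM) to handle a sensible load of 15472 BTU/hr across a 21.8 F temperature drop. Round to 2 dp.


CFM = 15472 / (1.08 * 21.8) = 657.15

657.15 CFM


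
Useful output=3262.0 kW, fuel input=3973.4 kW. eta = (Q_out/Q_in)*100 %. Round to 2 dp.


eta = (3262.0/3973.4)*100 = 82.10 %

82.10 %


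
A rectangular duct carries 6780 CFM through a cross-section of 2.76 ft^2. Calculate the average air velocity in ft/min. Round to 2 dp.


V = 6780 / 2.76 = 2456.52 ft/min

2456.52 ft/min


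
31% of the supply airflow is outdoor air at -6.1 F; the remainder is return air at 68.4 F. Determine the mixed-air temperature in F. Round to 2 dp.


T_mix = 0.31*(-6.1) + 0.69*68.4 = 45.31 F

45.31 F


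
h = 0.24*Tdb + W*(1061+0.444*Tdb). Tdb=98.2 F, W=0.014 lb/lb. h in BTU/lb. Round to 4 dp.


h = 0.24*98.2 + 0.014*(1061+0.444*98.2) = 39.0324 BTU/lb

39.0324 BTU/lb


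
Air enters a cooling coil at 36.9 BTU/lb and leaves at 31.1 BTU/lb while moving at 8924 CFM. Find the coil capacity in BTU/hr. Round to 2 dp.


Q = 4.5 * 8924 * (36.9 - 31.1) = 232916.40 BTU/hr

232916.40 BTU/hr


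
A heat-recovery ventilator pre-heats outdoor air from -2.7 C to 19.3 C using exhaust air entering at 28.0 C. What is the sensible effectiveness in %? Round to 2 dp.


eff = (19.3-(-2.7))/(28.0-(-2.7))*100 = 71.66 %

71.66 %


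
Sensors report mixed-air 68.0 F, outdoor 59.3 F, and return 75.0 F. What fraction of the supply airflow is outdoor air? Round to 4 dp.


frac = (68.0 - 75.0) / (59.3 - 75.0) = 0.4459

0.4459


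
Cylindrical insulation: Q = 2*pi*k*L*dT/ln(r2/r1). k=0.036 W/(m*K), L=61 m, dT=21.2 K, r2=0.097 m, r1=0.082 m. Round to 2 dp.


Q = 2*pi*0.036*61*21.2/ln(0.097/0.082) = 1741.25 W

1741.25 W


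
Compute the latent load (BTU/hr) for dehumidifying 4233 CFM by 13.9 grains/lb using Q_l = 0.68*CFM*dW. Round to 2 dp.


Q = 0.68 * 4233 * 13.9 = 40010.32 BTU/hr

40010.32 BTU/hr


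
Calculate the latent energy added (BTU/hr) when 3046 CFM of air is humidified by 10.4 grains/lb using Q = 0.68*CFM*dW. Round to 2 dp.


Q = 0.68 * 3046 * 10.4 = 21541.31 BTU/hr

21541.31 BTU/hr


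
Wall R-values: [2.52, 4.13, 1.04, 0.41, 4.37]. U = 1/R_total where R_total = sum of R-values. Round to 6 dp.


R_total = 2.52 + 4.13 + 1.04 + 0.41 + 4.37 = 12.47
U = 1/12.47 = 0.080192

0.080192


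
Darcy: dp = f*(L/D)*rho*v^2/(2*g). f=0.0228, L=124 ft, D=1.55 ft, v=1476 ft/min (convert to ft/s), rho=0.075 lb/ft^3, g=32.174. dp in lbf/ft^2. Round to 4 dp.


v_fps = 1476/60 = 24.6 ft/s
dp = 0.0228*(124/1.55)*0.075*24.6^2/(2*32.174) = 1.2865 lbf/ft^2

1.2865 lbf/ft^2


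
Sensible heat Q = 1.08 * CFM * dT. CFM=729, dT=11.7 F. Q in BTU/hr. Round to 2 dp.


Q = 1.08 * 729 * 11.7 = 9211.64 BTU/hr

9211.64 BTU/hr


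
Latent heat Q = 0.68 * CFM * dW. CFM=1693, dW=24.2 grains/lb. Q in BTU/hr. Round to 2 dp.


Q = 0.68 * 1693 * 24.2 = 27860.01 BTU/hr

27860.01 BTU/hr


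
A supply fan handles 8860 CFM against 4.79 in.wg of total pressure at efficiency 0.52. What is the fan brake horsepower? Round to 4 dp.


BHP = 8860 * 4.79 / (6356 * 0.52) = 12.8405 hp

12.8405 hp


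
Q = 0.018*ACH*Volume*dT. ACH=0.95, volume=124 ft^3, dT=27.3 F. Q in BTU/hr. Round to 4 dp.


Q = 0.018 * 0.95 * 124 * 27.3 = 57.8869 BTU/hr

57.8869 BTU/hr


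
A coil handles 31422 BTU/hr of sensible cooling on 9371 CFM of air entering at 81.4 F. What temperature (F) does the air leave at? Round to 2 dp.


dT = 31422/(1.08*9371) = 3.1047
T_leave = 81.4 - 3.1047 = 78.30 F

78.30 F


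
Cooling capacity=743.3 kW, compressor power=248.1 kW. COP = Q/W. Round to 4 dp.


COP = 743.3 / 248.1 = 2.9960

2.9960


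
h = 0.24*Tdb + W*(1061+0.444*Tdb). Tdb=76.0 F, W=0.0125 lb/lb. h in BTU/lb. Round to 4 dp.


h = 0.24*76.0 + 0.0125*(1061+0.444*76.0) = 31.9243 BTU/lb

31.9243 BTU/lb


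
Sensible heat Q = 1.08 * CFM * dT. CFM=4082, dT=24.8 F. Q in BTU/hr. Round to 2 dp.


Q = 1.08 * 4082 * 24.8 = 109332.29 BTU/hr

109332.29 BTU/hr


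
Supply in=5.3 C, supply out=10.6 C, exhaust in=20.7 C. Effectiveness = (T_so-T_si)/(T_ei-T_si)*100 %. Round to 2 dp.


eff = (10.6-5.3)/(20.7-5.3)*100 = 34.42 %

34.42 %


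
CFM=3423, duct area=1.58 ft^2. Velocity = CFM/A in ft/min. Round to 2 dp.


V = 3423 / 1.58 = 2166.46 ft/min

2166.46 ft/min


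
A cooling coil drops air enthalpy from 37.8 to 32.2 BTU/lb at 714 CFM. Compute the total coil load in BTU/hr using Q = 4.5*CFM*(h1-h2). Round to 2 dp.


Q = 4.5 * 714 * (37.8 - 32.2) = 17992.80 BTU/hr

17992.80 BTU/hr


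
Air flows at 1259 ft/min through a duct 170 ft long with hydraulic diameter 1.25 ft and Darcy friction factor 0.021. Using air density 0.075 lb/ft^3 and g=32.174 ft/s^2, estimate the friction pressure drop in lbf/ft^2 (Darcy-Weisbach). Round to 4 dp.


v_fps = 1259/60 = 20.9833 ft/s
dp = 0.021*(170/1.25)*0.075*20.9833^2/(2*32.174) = 1.4657 lbf/ft^2

1.4657 lbf/ft^2


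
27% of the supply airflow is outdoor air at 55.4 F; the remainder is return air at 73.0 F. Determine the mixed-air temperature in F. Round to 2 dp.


T_mix = 0.27*55.4 + 0.73*73.0 = 68.25 F

68.25 F


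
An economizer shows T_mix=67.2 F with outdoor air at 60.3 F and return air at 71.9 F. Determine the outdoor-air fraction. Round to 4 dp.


frac = (67.2 - 71.9) / (60.3 - 71.9) = 0.4052

0.4052


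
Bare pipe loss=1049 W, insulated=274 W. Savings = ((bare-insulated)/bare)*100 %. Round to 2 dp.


Savings = ((1049-274)/1049)*100 = 73.88 %

73.88 %


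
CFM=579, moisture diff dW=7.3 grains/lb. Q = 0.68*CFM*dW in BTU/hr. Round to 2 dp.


Q = 0.68 * 579 * 7.3 = 2874.16 BTU/hr

2874.16 BTU/hr


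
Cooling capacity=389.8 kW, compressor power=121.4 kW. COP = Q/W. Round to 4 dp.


COP = 389.8 / 121.4 = 3.2109

3.2109


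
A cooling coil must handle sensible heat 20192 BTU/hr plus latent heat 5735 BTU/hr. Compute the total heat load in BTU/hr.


Qt = 20192 + 5735 = 25927 BTU/hr

25927 BTU/hr


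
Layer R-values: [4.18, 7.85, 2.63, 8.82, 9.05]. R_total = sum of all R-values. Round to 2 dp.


R_total = 4.18 + 7.85 + 2.63 + 8.82 + 9.05 = 32.53

32.53


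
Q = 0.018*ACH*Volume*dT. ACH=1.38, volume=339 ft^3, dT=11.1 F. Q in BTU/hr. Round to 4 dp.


Q = 0.018 * 1.38 * 339 * 11.1 = 93.4704 BTU/hr

93.4704 BTU/hr


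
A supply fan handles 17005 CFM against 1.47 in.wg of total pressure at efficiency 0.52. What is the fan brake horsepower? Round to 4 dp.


BHP = 17005 * 1.47 / (6356 * 0.52) = 7.5632 hp

7.5632 hp


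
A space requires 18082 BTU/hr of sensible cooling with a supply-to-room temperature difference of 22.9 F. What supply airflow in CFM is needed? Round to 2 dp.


CFM = 18082 / (1.08 * 22.9) = 731.12

731.12 CFM


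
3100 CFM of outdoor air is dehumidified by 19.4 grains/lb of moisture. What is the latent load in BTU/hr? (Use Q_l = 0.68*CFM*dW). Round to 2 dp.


Q = 0.68 * 3100 * 19.4 = 40895.20 BTU/hr

40895.20 BTU/hr


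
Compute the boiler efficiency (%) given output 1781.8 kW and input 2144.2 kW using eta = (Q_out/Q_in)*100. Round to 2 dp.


eta = (1781.8/2144.2)*100 = 83.10 %

83.10 %


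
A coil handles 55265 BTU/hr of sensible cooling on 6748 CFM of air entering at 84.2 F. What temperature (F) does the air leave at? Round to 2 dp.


dT = 55265/(1.08*6748) = 7.5832
T_leave = 84.2 - 7.5832 = 76.62 F

76.62 F


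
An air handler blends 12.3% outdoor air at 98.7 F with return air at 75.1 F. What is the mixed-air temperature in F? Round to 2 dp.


T_mix = 75.1 + (12.3/100)*(98.7-75.1) = 78.00 F

78.00 F


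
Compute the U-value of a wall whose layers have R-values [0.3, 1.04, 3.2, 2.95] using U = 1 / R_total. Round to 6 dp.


R_total = 0.3 + 1.04 + 3.2 + 2.95 = 7.49
U = 1/7.49 = 0.133511

0.133511


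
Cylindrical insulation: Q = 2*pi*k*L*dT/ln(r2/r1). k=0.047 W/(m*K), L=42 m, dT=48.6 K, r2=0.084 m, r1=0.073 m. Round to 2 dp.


Q = 2*pi*0.047*42*48.6/ln(0.084/0.073) = 4294.65 W

4294.65 W


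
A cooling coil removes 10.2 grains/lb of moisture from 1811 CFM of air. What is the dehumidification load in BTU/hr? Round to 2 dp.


Q = 0.68 * 1811 * 10.2 = 12561.10 BTU/hr

12561.10 BTU/hr


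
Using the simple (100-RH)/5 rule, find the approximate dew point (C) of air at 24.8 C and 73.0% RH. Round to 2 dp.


Td = 24.8 - (100-73.0)/5 = 19.40 C

19.40 C


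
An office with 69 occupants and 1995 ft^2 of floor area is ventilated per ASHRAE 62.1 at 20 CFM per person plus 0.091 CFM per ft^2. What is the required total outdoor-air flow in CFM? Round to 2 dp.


Total = 69*20 + 1995*0.091 = 1561.55 CFM

1561.55 CFM


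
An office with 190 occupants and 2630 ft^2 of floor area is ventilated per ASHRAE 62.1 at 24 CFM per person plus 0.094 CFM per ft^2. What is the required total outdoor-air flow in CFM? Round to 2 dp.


Total = 190*24 + 2630*0.094 = 4807.22 CFM

4807.22 CFM


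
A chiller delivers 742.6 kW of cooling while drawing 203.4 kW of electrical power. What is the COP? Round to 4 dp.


COP = 742.6 / 203.4 = 3.6509

3.6509


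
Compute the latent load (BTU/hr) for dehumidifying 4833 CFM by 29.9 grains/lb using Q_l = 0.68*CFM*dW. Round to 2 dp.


Q = 0.68 * 4833 * 29.9 = 98264.56 BTU/hr

98264.56 BTU/hr


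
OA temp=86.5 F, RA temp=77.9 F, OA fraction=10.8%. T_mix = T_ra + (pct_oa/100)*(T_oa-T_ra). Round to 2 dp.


T_mix = 77.9 + (10.8/100)*(86.5-77.9) = 78.83 F

78.83 F


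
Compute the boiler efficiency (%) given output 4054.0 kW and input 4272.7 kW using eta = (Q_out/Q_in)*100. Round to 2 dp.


eta = (4054.0/4272.7)*100 = 94.88 %

94.88 %


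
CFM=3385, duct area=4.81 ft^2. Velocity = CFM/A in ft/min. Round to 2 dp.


V = 3385 / 4.81 = 703.74 ft/min

703.74 ft/min


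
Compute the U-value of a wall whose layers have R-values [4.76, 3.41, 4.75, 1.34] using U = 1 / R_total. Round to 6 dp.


R_total = 4.76 + 3.41 + 4.75 + 1.34 = 14.26
U = 1/14.26 = 0.070126

0.070126


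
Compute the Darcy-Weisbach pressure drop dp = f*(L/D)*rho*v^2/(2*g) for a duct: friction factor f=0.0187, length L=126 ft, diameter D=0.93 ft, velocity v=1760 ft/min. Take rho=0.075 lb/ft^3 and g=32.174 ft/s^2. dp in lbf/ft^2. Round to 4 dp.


v_fps = 1760/60 = 29.3333 ft/s
dp = 0.0187*(126/0.93)*0.075*29.3333^2/(2*32.174) = 2.5408 lbf/ft^2

2.5408 lbf/ft^2


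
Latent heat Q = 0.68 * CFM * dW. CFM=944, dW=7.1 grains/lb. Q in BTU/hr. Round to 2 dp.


Q = 0.68 * 944 * 7.1 = 4557.63 BTU/hr

4557.63 BTU/hr


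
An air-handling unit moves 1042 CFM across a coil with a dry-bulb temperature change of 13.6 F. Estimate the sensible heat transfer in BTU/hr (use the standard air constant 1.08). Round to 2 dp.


Q = 1.08 * 1042 * 13.6 = 15304.90 BTU/hr

15304.90 BTU/hr


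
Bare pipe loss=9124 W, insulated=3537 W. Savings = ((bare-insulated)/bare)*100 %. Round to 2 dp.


Savings = ((9124-3537)/9124)*100 = 61.23 %

61.23 %


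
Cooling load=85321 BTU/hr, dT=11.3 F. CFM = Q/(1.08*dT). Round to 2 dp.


CFM = 85321 / (1.08 * 11.3) = 6991.23

6991.23 CFM


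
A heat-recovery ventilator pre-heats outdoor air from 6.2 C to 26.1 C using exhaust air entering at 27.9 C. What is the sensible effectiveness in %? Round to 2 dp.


eff = (26.1-6.2)/(27.9-6.2)*100 = 91.71 %

91.71 %


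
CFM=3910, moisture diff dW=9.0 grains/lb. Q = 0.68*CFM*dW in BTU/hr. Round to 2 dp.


Q = 0.68 * 3910 * 9.0 = 23929.20 BTU/hr

23929.20 BTU/hr


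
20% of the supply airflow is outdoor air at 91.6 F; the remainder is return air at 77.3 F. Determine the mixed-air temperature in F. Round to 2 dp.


T_mix = 0.2*91.6 + 0.8*77.3 = 80.16 F

80.16 F


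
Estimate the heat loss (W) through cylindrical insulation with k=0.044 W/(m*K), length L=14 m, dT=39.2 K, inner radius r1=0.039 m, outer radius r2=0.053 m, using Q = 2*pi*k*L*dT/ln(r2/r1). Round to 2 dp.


Q = 2*pi*0.044*14*39.2/ln(0.053/0.039) = 494.64 W

494.64 W


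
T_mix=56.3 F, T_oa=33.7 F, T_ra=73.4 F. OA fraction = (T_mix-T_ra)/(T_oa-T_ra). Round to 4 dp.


frac = (56.3 - 73.4) / (33.7 - 73.4) = 0.4307

0.4307


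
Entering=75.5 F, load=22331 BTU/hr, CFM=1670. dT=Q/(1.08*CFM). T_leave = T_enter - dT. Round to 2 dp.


dT = 22331/(1.08*1670) = 12.3813
T_leave = 75.5 - 12.3813 = 63.12 F

63.12 F


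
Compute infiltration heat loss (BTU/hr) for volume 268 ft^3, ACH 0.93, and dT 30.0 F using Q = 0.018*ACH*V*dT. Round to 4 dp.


Q = 0.018 * 0.93 * 268 * 30.0 = 134.5896 BTU/hr

134.5896 BTU/hr


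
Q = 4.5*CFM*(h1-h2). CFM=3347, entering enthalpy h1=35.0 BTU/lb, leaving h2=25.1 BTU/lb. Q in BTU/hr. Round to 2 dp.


Q = 4.5 * 3347 * (35.0 - 25.1) = 149108.85 BTU/hr

149108.85 BTU/hr


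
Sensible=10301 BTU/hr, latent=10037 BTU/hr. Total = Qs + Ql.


Qt = 10301 + 10037 = 20338 BTU/hr

20338 BTU/hr


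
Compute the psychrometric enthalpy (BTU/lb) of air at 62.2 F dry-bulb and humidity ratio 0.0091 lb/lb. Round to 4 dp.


h = 0.24*62.2 + 0.0091*(1061+0.444*62.2) = 24.8344 BTU/lb

24.8344 BTU/lb


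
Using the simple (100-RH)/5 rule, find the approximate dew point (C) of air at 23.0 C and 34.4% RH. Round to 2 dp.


Td = 23.0 - (100-34.4)/5 = 9.88 C

9.88 C


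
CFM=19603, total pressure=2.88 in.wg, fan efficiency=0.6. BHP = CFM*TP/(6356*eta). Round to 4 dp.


BHP = 19603 * 2.88 / (6356 * 0.6) = 14.8040 hp

14.8040 hp


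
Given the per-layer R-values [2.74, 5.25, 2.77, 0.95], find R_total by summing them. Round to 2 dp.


R_total = 2.74 + 5.25 + 2.77 + 0.95 = 11.71

11.71


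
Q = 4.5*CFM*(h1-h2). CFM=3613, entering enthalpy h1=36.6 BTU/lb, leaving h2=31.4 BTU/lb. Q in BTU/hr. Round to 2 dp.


Q = 4.5 * 3613 * (36.6 - 31.4) = 84544.20 BTU/hr

84544.20 BTU/hr


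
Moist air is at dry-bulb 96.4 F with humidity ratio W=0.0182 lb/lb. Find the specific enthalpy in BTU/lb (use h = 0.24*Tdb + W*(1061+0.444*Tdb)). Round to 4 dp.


h = 0.24*96.4 + 0.0182*(1061+0.444*96.4) = 43.2252 BTU/lb

43.2252 BTU/lb


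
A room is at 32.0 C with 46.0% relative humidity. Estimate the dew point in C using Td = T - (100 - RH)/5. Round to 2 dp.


Td = 32.0 - (100-46.0)/5 = 21.20 C

21.20 C


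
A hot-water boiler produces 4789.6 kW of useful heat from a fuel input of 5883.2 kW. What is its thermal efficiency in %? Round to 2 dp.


eta = (4789.6/5883.2)*100 = 81.41 %

81.41 %


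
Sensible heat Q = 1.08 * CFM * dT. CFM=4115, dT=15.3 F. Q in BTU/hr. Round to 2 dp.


Q = 1.08 * 4115 * 15.3 = 67996.26 BTU/hr

67996.26 BTU/hr


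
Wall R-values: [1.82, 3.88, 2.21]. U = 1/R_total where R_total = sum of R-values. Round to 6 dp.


R_total = 1.82 + 3.88 + 2.21 = 7.91
U = 1/7.91 = 0.126422

0.126422


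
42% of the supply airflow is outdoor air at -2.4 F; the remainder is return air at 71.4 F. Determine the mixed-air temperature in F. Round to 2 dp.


T_mix = 0.42*(-2.4) + 0.58*71.4 = 40.40 F

40.40 F


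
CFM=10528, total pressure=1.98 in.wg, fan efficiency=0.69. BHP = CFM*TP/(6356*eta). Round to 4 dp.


BHP = 10528 * 1.98 / (6356 * 0.69) = 4.7531 hp

4.7531 hp


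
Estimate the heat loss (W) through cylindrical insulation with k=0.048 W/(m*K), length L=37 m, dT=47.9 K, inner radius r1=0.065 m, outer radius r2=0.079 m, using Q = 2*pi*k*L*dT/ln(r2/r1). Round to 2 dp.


Q = 2*pi*0.048*37*47.9/ln(0.079/0.065) = 2740.24 W

2740.24 W


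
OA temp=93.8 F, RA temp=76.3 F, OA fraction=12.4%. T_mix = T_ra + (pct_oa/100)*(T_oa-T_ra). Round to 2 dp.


T_mix = 76.3 + (12.4/100)*(93.8-76.3) = 78.47 F

78.47 F


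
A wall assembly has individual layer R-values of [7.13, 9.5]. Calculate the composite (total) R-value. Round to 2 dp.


R_total = 7.13 + 9.5 = 16.63

16.63


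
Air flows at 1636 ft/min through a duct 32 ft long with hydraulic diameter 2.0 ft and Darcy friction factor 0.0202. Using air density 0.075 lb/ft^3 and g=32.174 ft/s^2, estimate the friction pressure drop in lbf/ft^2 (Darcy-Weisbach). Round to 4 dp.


v_fps = 1636/60 = 27.2667 ft/s
dp = 0.0202*(32/2.0)*0.075*27.2667^2/(2*32.174) = 0.2801 lbf/ft^2

0.2801 lbf/ft^2


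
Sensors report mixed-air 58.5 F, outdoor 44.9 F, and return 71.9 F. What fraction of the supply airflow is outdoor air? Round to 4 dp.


frac = (58.5 - 71.9) / (44.9 - 71.9) = 0.4963

0.4963


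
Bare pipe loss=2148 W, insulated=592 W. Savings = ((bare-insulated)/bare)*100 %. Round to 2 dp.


Savings = ((2148-592)/2148)*100 = 72.44 %

72.44 %


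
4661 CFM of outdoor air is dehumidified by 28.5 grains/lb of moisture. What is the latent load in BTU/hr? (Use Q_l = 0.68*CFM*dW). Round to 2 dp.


Q = 0.68 * 4661 * 28.5 = 90330.18 BTU/hr

90330.18 BTU/hr


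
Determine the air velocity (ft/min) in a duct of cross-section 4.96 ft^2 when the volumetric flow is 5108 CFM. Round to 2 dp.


V = 5108 / 4.96 = 1029.84 ft/min

1029.84 ft/min


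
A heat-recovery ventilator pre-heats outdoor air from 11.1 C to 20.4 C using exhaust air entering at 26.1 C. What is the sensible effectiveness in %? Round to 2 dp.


eff = (20.4-11.1)/(26.1-11.1)*100 = 62.00 %

62.00 %


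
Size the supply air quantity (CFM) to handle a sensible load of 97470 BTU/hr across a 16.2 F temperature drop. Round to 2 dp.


CFM = 97470 / (1.08 * 16.2) = 5570.99

5570.99 CFM


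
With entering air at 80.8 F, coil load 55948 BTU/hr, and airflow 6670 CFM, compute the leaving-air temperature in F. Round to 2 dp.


dT = 55948/(1.08*6670) = 7.7667
T_leave = 80.8 - 7.7667 = 73.03 F

73.03 F


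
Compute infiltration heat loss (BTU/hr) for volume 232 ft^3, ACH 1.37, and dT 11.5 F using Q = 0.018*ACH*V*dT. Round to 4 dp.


Q = 0.018 * 1.37 * 232 * 11.5 = 65.7929 BTU/hr

65.7929 BTU/hr


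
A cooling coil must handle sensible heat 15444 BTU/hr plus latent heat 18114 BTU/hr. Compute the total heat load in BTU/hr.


Qt = 15444 + 18114 = 33558 BTU/hr

33558 BTU/hr


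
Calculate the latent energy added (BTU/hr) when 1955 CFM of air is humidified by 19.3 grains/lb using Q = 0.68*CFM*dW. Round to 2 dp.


Q = 0.68 * 1955 * 19.3 = 25657.42 BTU/hr

25657.42 BTU/hr


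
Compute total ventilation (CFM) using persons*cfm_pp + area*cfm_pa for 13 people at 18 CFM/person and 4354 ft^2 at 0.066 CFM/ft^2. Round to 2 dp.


Total = 13*18 + 4354*0.066 = 521.36 CFM

521.36 CFM


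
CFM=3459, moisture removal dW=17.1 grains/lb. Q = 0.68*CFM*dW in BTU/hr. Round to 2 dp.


Q = 0.68 * 3459 * 17.1 = 40221.25 BTU/hr

40221.25 BTU/hr


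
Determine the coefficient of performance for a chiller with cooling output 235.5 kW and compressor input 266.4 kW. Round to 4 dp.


COP = 235.5 / 266.4 = 0.8840

0.8840


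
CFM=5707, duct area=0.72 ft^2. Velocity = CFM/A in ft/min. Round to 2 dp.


V = 5707 / 0.72 = 7926.39 ft/min

7926.39 ft/min


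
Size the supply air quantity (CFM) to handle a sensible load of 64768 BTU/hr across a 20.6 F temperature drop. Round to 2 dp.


CFM = 64768 / (1.08 * 20.6) = 2911.18

2911.18 CFM


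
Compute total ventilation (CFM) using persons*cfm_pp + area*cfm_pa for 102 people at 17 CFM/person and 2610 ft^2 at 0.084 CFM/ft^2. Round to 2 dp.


Total = 102*17 + 2610*0.084 = 1953.24 CFM

1953.24 CFM


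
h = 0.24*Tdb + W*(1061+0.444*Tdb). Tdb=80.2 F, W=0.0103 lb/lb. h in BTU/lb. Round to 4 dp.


h = 0.24*80.2 + 0.0103*(1061+0.444*80.2) = 30.5431 BTU/lb

30.5431 BTU/lb


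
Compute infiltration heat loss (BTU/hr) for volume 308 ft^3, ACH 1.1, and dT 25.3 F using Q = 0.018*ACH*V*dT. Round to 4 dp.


Q = 0.018 * 1.1 * 308 * 25.3 = 154.2895 BTU/hr

154.2895 BTU/hr


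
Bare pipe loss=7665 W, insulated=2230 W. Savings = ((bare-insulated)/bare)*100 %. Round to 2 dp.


Savings = ((7665-2230)/7665)*100 = 70.91 %

70.91 %


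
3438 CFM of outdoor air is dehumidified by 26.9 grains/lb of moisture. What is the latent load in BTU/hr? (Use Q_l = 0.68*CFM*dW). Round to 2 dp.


Q = 0.68 * 3438 * 26.9 = 62887.90 BTU/hr

62887.90 BTU/hr


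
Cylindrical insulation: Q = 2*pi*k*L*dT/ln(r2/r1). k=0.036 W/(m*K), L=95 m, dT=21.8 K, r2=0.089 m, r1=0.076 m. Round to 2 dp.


Q = 2*pi*0.036*95*21.8/ln(0.089/0.076) = 2966.69 W

2966.69 W


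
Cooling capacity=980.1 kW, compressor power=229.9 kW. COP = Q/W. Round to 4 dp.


COP = 980.1 / 229.9 = 4.2632

4.2632


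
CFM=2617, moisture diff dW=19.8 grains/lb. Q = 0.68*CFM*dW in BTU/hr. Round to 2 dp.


Q = 0.68 * 2617 * 19.8 = 35235.29 BTU/hr

35235.29 BTU/hr


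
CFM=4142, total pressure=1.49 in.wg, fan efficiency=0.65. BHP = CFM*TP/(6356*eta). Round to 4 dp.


BHP = 4142 * 1.49 / (6356 * 0.65) = 1.4938 hp

1.4938 hp


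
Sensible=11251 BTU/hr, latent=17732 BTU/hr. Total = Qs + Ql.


Qt = 11251 + 17732 = 28983 BTU/hr

28983 BTU/hr


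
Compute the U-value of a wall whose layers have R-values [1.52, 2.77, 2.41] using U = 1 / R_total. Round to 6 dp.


R_total = 1.52 + 2.77 + 2.41 = 6.70
U = 1/6.70 = 0.149254

0.149254


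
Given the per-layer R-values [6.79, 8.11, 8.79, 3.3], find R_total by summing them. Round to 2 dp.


R_total = 6.79 + 8.11 + 8.79 + 3.3 = 26.99

26.99


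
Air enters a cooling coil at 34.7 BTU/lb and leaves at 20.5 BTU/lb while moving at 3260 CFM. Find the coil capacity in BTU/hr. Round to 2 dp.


Q = 4.5 * 3260 * (34.7 - 20.5) = 208314.00 BTU/hr

208314.00 BTU/hr


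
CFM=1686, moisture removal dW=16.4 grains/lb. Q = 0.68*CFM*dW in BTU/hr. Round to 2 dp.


Q = 0.68 * 1686 * 16.4 = 18802.27 BTU/hr

18802.27 BTU/hr


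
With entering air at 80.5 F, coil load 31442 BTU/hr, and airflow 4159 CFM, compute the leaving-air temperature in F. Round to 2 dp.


dT = 31442/(1.08*4159) = 7.0000
T_leave = 80.5 - 7.0000 = 73.50 F

73.50 F


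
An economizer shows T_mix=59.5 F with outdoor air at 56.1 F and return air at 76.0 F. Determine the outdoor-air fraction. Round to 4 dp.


frac = (59.5 - 76.0) / (56.1 - 76.0) = 0.8291

0.8291


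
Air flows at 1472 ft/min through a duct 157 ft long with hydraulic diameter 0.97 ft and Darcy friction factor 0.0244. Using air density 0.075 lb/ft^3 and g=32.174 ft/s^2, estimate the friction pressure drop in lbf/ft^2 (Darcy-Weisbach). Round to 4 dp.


v_fps = 1472/60 = 24.5333 ft/s
dp = 0.0244*(157/0.97)*0.075*24.5333^2/(2*32.174) = 2.7705 lbf/ft^2

2.7705 lbf/ft^2


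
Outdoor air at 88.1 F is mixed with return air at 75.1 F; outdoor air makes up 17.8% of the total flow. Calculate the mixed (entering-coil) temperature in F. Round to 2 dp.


T_mix = 75.1 + (17.8/100)*(88.1-75.1) = 77.41 F

77.41 F


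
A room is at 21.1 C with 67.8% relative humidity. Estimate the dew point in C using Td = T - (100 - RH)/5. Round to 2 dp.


Td = 21.1 - (100-67.8)/5 = 14.66 C

14.66 C


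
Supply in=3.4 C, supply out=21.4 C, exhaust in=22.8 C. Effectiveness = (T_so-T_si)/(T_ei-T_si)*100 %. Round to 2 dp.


eff = (21.4-3.4)/(22.8-3.4)*100 = 92.78 %

92.78 %


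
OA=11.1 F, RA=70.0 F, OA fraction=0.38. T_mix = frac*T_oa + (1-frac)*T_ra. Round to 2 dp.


T_mix = 0.38*11.1 + 0.62*70.0 = 47.62 F

47.62 F


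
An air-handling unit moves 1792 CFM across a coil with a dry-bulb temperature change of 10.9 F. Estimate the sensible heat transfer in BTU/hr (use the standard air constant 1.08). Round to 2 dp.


Q = 1.08 * 1792 * 10.9 = 21095.42 BTU/hr

21095.42 BTU/hr


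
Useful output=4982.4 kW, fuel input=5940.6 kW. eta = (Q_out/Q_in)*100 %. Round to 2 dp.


eta = (4982.4/5940.6)*100 = 83.87 %

83.87 %


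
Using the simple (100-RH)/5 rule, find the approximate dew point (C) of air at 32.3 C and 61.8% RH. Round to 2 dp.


Td = 32.3 - (100-61.8)/5 = 24.66 C

24.66 C


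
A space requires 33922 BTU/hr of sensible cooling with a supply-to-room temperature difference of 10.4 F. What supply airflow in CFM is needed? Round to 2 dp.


CFM = 33922 / (1.08 * 10.4) = 3020.12

3020.12 CFM


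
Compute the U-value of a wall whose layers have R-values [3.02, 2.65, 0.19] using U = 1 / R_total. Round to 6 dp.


R_total = 3.02 + 2.65 + 0.19 = 5.86
U = 1/5.86 = 0.170648

0.170648


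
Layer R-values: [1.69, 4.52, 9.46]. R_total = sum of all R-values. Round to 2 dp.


R_total = 1.69 + 4.52 + 9.46 = 15.67

15.67


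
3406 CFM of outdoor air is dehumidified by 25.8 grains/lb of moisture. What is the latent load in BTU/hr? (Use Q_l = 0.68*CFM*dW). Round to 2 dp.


Q = 0.68 * 3406 * 25.8 = 59754.86 BTU/hr

59754.86 BTU/hr


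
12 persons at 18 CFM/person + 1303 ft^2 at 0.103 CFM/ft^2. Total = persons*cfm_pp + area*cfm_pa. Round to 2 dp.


Total = 12*18 + 1303*0.103 = 350.21 CFM

350.21 CFM


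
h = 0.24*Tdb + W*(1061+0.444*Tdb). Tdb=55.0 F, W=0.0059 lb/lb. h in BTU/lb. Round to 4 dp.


h = 0.24*55.0 + 0.0059*(1061+0.444*55.0) = 19.6040 BTU/lb

19.6040 BTU/lb


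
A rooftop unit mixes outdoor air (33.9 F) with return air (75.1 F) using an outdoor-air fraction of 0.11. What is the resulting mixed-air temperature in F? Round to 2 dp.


T_mix = 0.11*33.9 + 0.89*75.1 = 70.57 F

70.57 F


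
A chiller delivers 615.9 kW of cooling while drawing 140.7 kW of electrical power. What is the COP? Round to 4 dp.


COP = 615.9 / 140.7 = 4.3774

4.3774


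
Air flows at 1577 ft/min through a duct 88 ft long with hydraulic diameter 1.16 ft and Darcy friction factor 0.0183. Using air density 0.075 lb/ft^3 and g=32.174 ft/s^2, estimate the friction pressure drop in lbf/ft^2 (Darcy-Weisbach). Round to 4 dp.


v_fps = 1577/60 = 26.2833 ft/s
dp = 0.0183*(88/1.16)*0.075*26.2833^2/(2*32.174) = 1.1178 lbf/ft^2

1.1178 lbf/ft^2


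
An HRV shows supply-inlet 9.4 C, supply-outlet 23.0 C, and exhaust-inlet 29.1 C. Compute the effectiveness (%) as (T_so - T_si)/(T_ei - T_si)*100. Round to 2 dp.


eff = (23.0-9.4)/(29.1-9.4)*100 = 69.04 %

69.04 %


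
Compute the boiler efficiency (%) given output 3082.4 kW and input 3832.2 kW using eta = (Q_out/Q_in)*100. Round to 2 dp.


eta = (3082.4/3832.2)*100 = 80.43 %

80.43 %


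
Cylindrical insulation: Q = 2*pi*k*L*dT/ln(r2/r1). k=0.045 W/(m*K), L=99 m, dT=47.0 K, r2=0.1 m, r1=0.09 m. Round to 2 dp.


Q = 2*pi*0.045*99*47.0/ln(0.1/0.09) = 12486.70 W

12486.70 W


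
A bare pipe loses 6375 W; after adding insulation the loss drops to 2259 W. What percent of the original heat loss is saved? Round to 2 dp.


Savings = ((6375-2259)/6375)*100 = 64.56 %

64.56 %


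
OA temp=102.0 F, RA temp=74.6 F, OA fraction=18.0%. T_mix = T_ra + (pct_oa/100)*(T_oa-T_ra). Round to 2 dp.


T_mix = 74.6 + (18.0/100)*(102.0-74.6) = 79.53 F

79.53 F


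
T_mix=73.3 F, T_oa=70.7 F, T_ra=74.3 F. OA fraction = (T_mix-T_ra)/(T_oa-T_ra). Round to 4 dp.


frac = (73.3 - 74.3) / (70.7 - 74.3) = 0.2778

0.2778


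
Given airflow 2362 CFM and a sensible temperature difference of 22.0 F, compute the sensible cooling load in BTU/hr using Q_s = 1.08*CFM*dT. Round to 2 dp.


Q = 1.08 * 2362 * 22.0 = 56121.12 BTU/hr

56121.12 BTU/hr


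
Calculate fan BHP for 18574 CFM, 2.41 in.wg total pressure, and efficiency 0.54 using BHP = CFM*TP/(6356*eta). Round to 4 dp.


BHP = 18574 * 2.41 / (6356 * 0.54) = 13.0420 hp

13.0420 hp


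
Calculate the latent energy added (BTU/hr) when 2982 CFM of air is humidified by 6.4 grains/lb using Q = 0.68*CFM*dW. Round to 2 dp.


Q = 0.68 * 2982 * 6.4 = 12977.66 BTU/hr

12977.66 BTU/hr


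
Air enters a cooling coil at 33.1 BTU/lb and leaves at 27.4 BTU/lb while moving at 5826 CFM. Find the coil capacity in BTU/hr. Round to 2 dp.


Q = 4.5 * 5826 * (33.1 - 27.4) = 149436.90 BTU/hr

149436.90 BTU/hr


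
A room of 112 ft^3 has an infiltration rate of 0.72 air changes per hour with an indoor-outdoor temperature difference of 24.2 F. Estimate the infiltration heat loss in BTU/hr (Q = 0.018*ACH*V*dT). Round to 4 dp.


Q = 0.018 * 0.72 * 112 * 24.2 = 35.1268 BTU/hr

35.1268 BTU/hr


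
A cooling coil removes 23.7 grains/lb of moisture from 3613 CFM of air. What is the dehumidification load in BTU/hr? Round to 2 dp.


Q = 0.68 * 3613 * 23.7 = 58227.11 BTU/hr

58227.11 BTU/hr


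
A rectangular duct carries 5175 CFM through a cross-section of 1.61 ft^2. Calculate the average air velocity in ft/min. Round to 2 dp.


V = 5175 / 1.61 = 3214.29 ft/min

3214.29 ft/min


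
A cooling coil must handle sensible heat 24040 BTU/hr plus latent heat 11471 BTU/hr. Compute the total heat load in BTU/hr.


Qt = 24040 + 11471 = 35511 BTU/hr

35511 BTU/hr


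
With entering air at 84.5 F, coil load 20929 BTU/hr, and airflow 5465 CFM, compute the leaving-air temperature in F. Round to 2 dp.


dT = 20929/(1.08*5465) = 3.5460
T_leave = 84.5 - 3.5460 = 80.95 F

80.95 F


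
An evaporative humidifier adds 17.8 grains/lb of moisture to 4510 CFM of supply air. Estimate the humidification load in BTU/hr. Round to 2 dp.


Q = 0.68 * 4510 * 17.8 = 54589.04 BTU/hr

54589.04 BTU/hr


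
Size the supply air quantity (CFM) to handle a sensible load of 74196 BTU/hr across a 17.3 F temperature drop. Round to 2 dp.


CFM = 74196 / (1.08 * 17.3) = 3971.10

3971.10 CFM


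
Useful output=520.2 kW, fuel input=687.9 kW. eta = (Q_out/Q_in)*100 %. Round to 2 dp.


eta = (520.2/687.9)*100 = 75.62 %

75.62 %


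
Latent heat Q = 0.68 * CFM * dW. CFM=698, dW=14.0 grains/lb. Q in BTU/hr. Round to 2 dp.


Q = 0.68 * 698 * 14.0 = 6644.96 BTU/hr

6644.96 BTU/hr


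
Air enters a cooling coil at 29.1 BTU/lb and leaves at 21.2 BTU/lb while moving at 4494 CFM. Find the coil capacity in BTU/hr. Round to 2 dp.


Q = 4.5 * 4494 * (29.1 - 21.2) = 159761.70 BTU/hr

159761.70 BTU/hr


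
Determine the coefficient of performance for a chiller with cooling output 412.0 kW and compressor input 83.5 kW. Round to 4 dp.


COP = 412.0 / 83.5 = 4.9341

4.9341


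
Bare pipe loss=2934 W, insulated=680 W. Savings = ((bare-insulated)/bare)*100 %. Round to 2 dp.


Savings = ((2934-680)/2934)*100 = 76.82 %

76.82 %


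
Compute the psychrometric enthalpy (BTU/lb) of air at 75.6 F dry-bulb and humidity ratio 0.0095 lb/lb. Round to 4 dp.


h = 0.24*75.6 + 0.0095*(1061+0.444*75.6) = 28.5424 BTU/lb

28.5424 BTU/lb


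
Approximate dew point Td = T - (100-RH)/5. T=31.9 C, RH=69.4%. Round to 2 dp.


Td = 31.9 - (100-69.4)/5 = 25.78 C

25.78 C


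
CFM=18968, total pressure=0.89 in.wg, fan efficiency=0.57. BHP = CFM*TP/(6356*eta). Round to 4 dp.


BHP = 18968 * 0.89 / (6356 * 0.57) = 4.6596 hp

4.6596 hp


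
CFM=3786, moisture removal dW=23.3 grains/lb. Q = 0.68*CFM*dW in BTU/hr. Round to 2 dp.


Q = 0.68 * 3786 * 23.3 = 59985.38 BTU/hr

59985.38 BTU/hr


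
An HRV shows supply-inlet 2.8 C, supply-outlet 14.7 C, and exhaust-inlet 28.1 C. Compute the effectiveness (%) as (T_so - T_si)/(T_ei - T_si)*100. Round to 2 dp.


eff = (14.7-2.8)/(28.1-2.8)*100 = 47.04 %

47.04 %


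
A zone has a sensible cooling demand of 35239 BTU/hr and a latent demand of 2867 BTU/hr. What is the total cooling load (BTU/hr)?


Qt = 35239 + 2867 = 38106 BTU/hr

38106 BTU/hr


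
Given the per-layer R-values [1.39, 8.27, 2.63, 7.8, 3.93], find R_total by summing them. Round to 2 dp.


R_total = 1.39 + 8.27 + 2.63 + 7.8 + 3.93 = 24.02

24.02


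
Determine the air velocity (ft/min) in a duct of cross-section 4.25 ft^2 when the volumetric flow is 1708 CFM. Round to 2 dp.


V = 1708 / 4.25 = 401.88 ft/min

401.88 ft/min


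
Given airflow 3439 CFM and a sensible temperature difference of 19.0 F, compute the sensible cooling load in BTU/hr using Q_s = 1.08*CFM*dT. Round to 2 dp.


Q = 1.08 * 3439 * 19.0 = 70568.28 BTU/hr

70568.28 BTU/hr


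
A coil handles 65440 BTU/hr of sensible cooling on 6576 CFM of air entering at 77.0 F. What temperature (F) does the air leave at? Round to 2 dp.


dT = 65440/(1.08*6576) = 9.2142
T_leave = 77.0 - 9.2142 = 67.79 F

67.79 F


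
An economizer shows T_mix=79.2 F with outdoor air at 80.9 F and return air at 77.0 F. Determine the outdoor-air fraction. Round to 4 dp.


frac = (79.2 - 77.0) / (80.9 - 77.0) = 0.5641

0.5641


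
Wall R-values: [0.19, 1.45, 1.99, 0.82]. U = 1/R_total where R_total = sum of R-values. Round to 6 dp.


R_total = 0.19 + 1.45 + 1.99 + 0.82 = 4.45
U = 1/4.45 = 0.224719

0.224719


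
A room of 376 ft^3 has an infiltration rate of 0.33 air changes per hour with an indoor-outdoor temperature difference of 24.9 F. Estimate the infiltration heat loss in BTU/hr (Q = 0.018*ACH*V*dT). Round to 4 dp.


Q = 0.018 * 0.33 * 376 * 24.9 = 55.6127 BTU/hr

55.6127 BTU/hr


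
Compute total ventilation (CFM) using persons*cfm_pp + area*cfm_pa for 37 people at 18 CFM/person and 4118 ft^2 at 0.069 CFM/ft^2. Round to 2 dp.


Total = 37*18 + 4118*0.069 = 950.14 CFM

950.14 CFM


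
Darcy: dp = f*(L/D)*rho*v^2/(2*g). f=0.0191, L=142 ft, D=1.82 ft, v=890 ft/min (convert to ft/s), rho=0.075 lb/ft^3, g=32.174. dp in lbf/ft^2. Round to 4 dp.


v_fps = 890/60 = 14.8333 ft/s
dp = 0.0191*(142/1.82)*0.075*14.8333^2/(2*32.174) = 0.3822 lbf/ft^2

0.3822 lbf/ft^2


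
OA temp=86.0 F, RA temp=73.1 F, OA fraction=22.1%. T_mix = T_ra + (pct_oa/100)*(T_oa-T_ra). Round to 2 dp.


T_mix = 73.1 + (22.1/100)*(86.0-73.1) = 75.95 F

75.95 F


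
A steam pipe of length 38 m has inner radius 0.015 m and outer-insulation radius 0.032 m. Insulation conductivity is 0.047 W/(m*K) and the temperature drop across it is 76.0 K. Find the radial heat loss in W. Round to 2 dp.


Q = 2*pi*0.047*38*76.0/ln(0.032/0.015) = 1125.60 W

1125.60 W


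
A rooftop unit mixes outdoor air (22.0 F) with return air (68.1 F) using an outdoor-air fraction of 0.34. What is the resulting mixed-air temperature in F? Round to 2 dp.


T_mix = 0.34*22.0 + 0.66*68.1 = 52.43 F

52.43 F


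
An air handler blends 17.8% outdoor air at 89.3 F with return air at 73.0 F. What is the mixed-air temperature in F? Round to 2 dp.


T_mix = 73.0 + (17.8/100)*(89.3-73.0) = 75.90 F

75.90 F


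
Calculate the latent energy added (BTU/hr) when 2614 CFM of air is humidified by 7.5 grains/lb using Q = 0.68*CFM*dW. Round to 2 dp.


Q = 0.68 * 2614 * 7.5 = 13331.40 BTU/hr

13331.40 BTU/hr


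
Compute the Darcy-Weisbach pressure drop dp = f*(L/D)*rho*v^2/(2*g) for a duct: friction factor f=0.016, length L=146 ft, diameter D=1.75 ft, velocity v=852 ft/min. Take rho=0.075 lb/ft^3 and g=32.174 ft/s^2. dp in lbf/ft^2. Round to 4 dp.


v_fps = 852/60 = 14.2 ft/s
dp = 0.016*(146/1.75)*0.075*14.2^2/(2*32.174) = 0.3137 lbf/ft^2

0.3137 lbf/ft^2


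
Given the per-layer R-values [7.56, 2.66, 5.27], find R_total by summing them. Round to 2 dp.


R_total = 7.56 + 2.66 + 5.27 = 15.49

15.49


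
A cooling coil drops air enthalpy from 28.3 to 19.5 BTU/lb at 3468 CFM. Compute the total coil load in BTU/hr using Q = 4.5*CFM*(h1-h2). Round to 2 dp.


Q = 4.5 * 3468 * (28.3 - 19.5) = 137332.80 BTU/hr

137332.80 BTU/hr


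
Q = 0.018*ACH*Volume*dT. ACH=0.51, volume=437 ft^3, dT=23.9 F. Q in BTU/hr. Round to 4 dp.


Q = 0.018 * 0.51 * 437 * 23.9 = 95.8787 BTU/hr

95.8787 BTU/hr


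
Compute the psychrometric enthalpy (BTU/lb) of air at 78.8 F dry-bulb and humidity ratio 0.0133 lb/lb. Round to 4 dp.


h = 0.24*78.8 + 0.0133*(1061+0.444*78.8) = 33.4886 BTU/lb

33.4886 BTU/lb


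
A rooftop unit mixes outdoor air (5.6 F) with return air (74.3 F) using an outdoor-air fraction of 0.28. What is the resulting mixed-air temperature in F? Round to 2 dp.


T_mix = 0.28*5.6 + 0.72*74.3 = 55.06 F

55.06 F


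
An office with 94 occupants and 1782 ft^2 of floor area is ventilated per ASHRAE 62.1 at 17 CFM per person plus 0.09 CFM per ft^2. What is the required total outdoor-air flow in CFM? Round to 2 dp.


Total = 94*17 + 1782*0.09 = 1758.38 CFM

1758.38 CFM


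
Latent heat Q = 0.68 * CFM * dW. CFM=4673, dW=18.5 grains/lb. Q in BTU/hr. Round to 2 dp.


Q = 0.68 * 4673 * 18.5 = 58786.34 BTU/hr

58786.34 BTU/hr


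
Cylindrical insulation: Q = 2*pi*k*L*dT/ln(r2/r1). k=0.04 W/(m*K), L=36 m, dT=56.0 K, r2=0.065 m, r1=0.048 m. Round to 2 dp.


Q = 2*pi*0.04*36*56.0/ln(0.065/0.048) = 1671.17 W

1671.17 W


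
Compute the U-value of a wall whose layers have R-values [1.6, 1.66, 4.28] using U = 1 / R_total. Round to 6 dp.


R_total = 1.6 + 1.66 + 4.28 = 7.54
U = 1/7.54 = 0.132626

0.132626


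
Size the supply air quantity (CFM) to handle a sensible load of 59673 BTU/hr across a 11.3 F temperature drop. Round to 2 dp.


CFM = 59673 / (1.08 * 11.3) = 4889.63

4889.63 CFM


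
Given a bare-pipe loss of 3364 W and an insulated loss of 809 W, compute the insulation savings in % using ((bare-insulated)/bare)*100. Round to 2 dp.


Savings = ((3364-809)/3364)*100 = 75.95 %

75.95 %


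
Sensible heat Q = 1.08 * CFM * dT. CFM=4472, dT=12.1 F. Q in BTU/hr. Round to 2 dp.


Q = 1.08 * 4472 * 12.1 = 58440.10 BTU/hr

58440.10 BTU/hr


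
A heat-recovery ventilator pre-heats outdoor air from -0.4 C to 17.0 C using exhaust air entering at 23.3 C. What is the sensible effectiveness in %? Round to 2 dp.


eff = (17.0-(-0.4))/(23.3-(-0.4))*100 = 73.42 %

73.42 %


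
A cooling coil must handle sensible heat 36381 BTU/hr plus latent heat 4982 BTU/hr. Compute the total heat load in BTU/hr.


Qt = 36381 + 4982 = 41363 BTU/hr

41363 BTU/hr
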